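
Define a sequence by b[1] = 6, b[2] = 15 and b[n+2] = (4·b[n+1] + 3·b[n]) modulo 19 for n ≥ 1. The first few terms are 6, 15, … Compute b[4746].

17

We have b[1] = 6,  b[2] = 15,  b[3] = 2,  b[4] = 15,  b[5] = 9,  b[6] = 5,  b[7] = 9,  b[8] = 13,  b[9] = 3,  b[10] = 13,  b[11] = 4,  b[12] = 17,  b[13] = 4,  b[14] = 10,  b[15] = 14,  b[16] = 10,  b[17] = 6,  b[18] = 16,  b[19] = 6,  b[20] = 15.
Since (b[19], b[20]) = (b[1], b[2]) = (6, 15) (two consecutive terms determine the rest), the sequence is periodic with period 18.
So b[4746] = b[1 + ((4746-1) mod 18)] = b[12] = 17.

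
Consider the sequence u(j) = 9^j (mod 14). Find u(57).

u(1) = 9, u(2) = 11, u(3) = 1, u(4) = 9.
The sequence repeats with period 3.
(57 - 1) mod 3 = 2, so u(57) = u(3) = 1.

1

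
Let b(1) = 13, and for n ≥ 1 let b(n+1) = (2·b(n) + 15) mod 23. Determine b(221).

b(1) = 13; b(2) = 18; b(3) = 5; b(4) = 2; b(5) = 19; b(6) = 7; b(7) = 6; b(8) = 4; b(9) = 0; b(10) = 15; b(11) = 22; b(12) = 13.
Since b(12) = b(1) = 13, the sequence is periodic with period 11.
So b(221) = b(1 + ((221-1) mod 11)) = b(1) = 13.

13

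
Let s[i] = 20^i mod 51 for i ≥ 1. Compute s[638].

19

We have s[1] = 20; s[2] = 43; s[3] = 44; s[4] = 13; s[5] = 5; s[6] = 49; s[7] = 11; s[8] = 16; s[9] = 14; s[10] = 25; s[11] = 41; s[12] = 4; s[13] = 29; s[14] = 19; s[15] = 23; s[16] = 1; s[17] = 20.
Since s[17] = s[1] = 20, the sequence is periodic with period 16.
(638 - 1) mod 16 = 13, so s[638] = s[14] = 19.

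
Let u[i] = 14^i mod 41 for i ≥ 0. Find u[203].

u[0] = 1; u[1] = 14; u[2] = 32; u[3] = 38; u[4] = 40; u[5] = 27; u[6] = 9; u[7] = 3; u[8] = 1.
Since u[8] = u[0] = 1, the sequence is periodic with period 8.
So u[203] = u[0 + ((203-0) mod 8)] = u[3] = 38.

38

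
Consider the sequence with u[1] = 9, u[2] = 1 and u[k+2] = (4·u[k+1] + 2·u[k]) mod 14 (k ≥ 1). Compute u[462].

10

We have u[1] = 9; u[2] = 1; u[3] = 8; u[4] = 6; u[5] = 12; u[6] = 4; u[7] = 12; u[8] = 0; u[9] = 10; u[10] = 12; u[11] = 12; u[12] = 2; u[13] = 4; u[14] = 6; u[15] = 4; u[16] = 0; u[17] = 8; u[18] = 4; u[19] = 4; u[20] = 10; u[21] = 6; u[22] = 2; u[23] = 6; u[24] = 0; u[25] = 12; u[26] = 6; u[27] = 6; u[28] = 8; u[29] = 2; u[30] = 10; u[31] = 2; u[32] = 0; u[33] = 4; u[34] = 2; u[35] = 2; u[36] = 12; u[37] = 10; u[38] = 8; u[39] = 10; u[40] = 0; u[41] = 6; u[42] = 10; u[43] = 10; u[44] = 4; u[45] = 8; u[46] = 12; u[47] = 8; u[48] = 0; u[49] = 2; u[50] = 8; u[51] = 8; u[52] = 6.
Since (u[51], u[52]) = (u[3], u[4]) = (8, 6) (two consecutive terms determine the rest), the sequence is eventually periodic: after a pre-period of length 2 it cycles with period 48.
For k ≥ 3, u[k] depends only on (k - 3) mod 48. (462 - 3) mod 48 = 27, so u[462] = u[30] = 10.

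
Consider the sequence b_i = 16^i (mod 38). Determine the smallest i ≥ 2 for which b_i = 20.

9

b_1 = 16, b_2 = 28, b_3 = 30, b_4 = 24, b_5 = 4, b_6 = 26, b_7 = 36, b_8 = 6, b_9 = 20, b_{10} = 16.
Since b_{10} = b_1 = 16, the sequence is periodic with period 9.
The value 20 first appears (with i ≥ 2) at b_9.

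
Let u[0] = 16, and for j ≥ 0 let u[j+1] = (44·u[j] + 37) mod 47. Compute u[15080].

u[0] = 16; u[1] = 36; u[2] = 23; u[3] = 15; u[4] = 39; u[5] = 14; u[6] = 42; u[7] = 5; u[8] = 22; u[9] = 18; u[10] = 30; u[11] = 41; u[12] = 8; u[13] = 13; u[14] = 45; u[15] = 43; u[16] = 2; u[17] = 31; u[18] = 38; u[19] = 17; u[20] = 33; u[21] = 32; u[22] = 35; u[23] = 26; u[24] = 6; u[25] = 19; u[26] = 27; u[27] = 3; u[28] = 28; u[29] = 0; u[30] = 37; u[31] = 20; u[32] = 24; u[33] = 12; u[34] = 1; u[35] = 34; u[36] = 29; u[37] = 44; u[38] = 46; u[39] = 40; u[40] = 11; u[41] = 4; u[42] = 25; u[43] = 9; u[44] = 10; u[45] = 7; u[46] = 16.
The sequence repeats with period 46.
(15080 - 0) mod 46 = 38, so u[15080] = u[38] = 46.

46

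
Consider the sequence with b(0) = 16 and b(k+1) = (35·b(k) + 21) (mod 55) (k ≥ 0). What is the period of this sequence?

b(0) = 16,  b(1) = 31,  b(2) = 6,  b(3) = 11,  b(4) = 21,  b(5) = 41,  b(6) = 26,  b(7) = 51,  b(8) = 46,  b(9) = 36,  b(10) = 16.
The sequence repeats with period 10.

10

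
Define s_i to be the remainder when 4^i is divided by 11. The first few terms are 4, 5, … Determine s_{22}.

s_1 = 4; s_2 = 5; s_3 = 9; s_4 = 3; s_5 = 1; s_6 = 4.
Since s_6 = s_1 = 4, the sequence is periodic with period 5.
So s_{22} = s_{1 + ((22-1) mod 5)} = s_2 = 5.

5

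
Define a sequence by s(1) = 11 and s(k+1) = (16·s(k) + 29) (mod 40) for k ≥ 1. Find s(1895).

We have s(1) = 11,  s(2) = 5,  s(3) = 29,  s(4) = 13,  s(5) = 37,  s(6) = 21,  s(7) = 5.
Since s(7) = s(2) = 5, the sequence is eventually periodic: after a pre-period of length 1 it cycles with period 5.
For k ≥ 2, s(k) depends only on (k - 2) mod 5. (1895 - 2) mod 5 = 3, so s(1895) = s(5) = 37.

37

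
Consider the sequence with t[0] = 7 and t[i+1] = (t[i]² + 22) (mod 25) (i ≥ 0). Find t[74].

13

We have t[0] = 7; t[1] = 21; t[2] = 13; t[3] = 16; t[4] = 3; t[5] = 6; t[6] = 8; t[7] = 11; t[8] = 18; t[9] = 21.
Since t[9] = t[1] = 21, the sequence is eventually periodic: after a pre-period of length 1 it cycles with period 8.
For i ≥ 1, t[i] depends only on (i - 1) mod 8. (74 - 1) mod 8 = 1, so t[74] = t[2] = 13.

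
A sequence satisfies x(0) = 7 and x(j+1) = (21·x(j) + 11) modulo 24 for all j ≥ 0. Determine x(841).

Listing terms: x(0) = 7,  x(1) = 14,  x(2) = 17,  x(3) = 8,  x(4) = 11,  x(5) = 2,  x(6) = 5,  x(7) = 20,  x(8) = 23,  x(9) = 14.
Since x(9) = x(1) = 14, the sequence is eventually periodic: after a pre-period of length 1 it cycles with period 8.
For j ≥ 1, x(j) depends only on (j - 1) mod 8. (841 - 1) mod 8 = 0, so x(841) = x(1) = 14.

14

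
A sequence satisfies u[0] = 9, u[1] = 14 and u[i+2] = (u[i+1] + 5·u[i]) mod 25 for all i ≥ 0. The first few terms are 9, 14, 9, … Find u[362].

9

Computing terms: u[0] = 9; u[1] = 14; u[2] = 9; u[3] = 4; u[4] = 24; u[5] = 19; u[6] = 14; u[7] = 9.
Since (u[6], u[7]) = (u[1], u[2]) = (14, 9) (two consecutive terms determine the rest), the sequence is eventually periodic: after a pre-period of length 1 it cycles with period 5.
For i ≥ 1, u[i] depends only on (i - 1) mod 5. (362 - 1) mod 5 = 1, so u[362] = u[2] = 9.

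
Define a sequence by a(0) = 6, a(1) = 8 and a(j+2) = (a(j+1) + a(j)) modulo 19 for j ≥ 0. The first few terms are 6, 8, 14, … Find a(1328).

6

a(0) = 6; a(1) = 8; a(2) = 14; a(3) = 3; a(4) = 17; a(5) = 1; a(6) = 18; a(7) = 0; a(8) = 18; a(9) = 18; a(10) = 17; a(11) = 16; a(12) = 14; a(13) = 11; a(14) = 6; a(15) = 17; a(16) = 4; a(17) = 2; a(18) = 6; a(19) = 8.
Since (a(18), a(19)) = (a(0), a(1)) = (6, 8) (two consecutive terms determine the rest), the sequence is periodic with period 18.
So a(1328) = a(0 + ((1328-0) mod 18)) = a(14) = 6.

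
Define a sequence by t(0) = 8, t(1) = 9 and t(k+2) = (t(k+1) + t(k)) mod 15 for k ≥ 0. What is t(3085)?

9

t(0) = 8; t(1) = 9; t(2) = 2; t(3) = 11; t(4) = 13; t(5) = 9; t(6) = 7; t(7) = 1; t(8) = 8; t(9) = 9.
Since (t(8), t(9)) = (t(0), t(1)) = (8, 9) (two consecutive terms determine the rest), the sequence is periodic with period 8.
So t(3085) = t(0 + ((3085-0) mod 8)) = t(5) = 9.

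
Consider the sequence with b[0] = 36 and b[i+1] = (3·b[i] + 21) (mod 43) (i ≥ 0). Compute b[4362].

Listing terms: b[0] = 36,  b[1] = 0,  b[2] = 21,  b[3] = 41,  b[4] = 15,  b[5] = 23,  b[6] = 4,  b[7] = 33,  b[8] = 34,  b[9] = 37,  b[10] = 3,  b[11] = 30,  b[12] = 25,  b[13] = 10,  b[14] = 8,  b[15] = 2,  b[16] = 27,  b[17] = 16,  b[18] = 26,  b[19] = 13,  b[20] = 17,  b[21] = 29,  b[22] = 22,  b[23] = 1,  b[24] = 24,  b[25] = 7,  b[26] = 42,  b[27] = 18,  b[28] = 32,  b[29] = 31,  b[30] = 28,  b[31] = 19,  b[32] = 35,  b[33] = 40,  b[34] = 12,  b[35] = 14,  b[36] = 20,  b[37] = 38,  b[38] = 6,  b[39] = 39,  b[40] = 9,  b[41] = 5,  b[42] = 36.
The sequence repeats with period 42.
(4362 - 0) mod 42 = 36, so b[4362] = b[36] = 20.

20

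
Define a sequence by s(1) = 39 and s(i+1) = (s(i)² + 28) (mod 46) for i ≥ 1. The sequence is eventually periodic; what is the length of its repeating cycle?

s(1) = 39, s(2) = 31, s(3) = 23, s(4) = 5, s(5) = 7, s(6) = 31.
Since s(6) = s(2) = 31, the sequence is eventually periodic: after a pre-period of length 1 it cycles with period 4.

4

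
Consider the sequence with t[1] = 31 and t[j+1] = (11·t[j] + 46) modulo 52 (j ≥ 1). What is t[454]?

We have t[1] = 31,  t[2] = 23,  t[3] = 39,  t[4] = 7,  t[5] = 19,  t[6] = 47,  t[7] = 43,  t[8] = 51,  t[9] = 35,  t[10] = 15,  t[11] = 3,  t[12] = 27,  t[13] = 31.
The sequence repeats with period 12.
So t[454] = t[1 + ((454-1) mod 12)] = t[10] = 15.

15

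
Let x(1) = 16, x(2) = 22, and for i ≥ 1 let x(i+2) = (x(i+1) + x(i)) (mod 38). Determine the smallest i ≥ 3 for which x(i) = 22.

x(1) = 16, x(2) = 22, x(3) = 0, x(4) = 22, x(5) = 22, x(6) = 6, x(7) = 28, x(8) = 34, x(9) = 24, x(10) = 20, x(11) = 6, x(12) = 26, x(13) = 32, x(14) = 20, x(15) = 14, x(16) = 34, x(17) = 10, x(18) = 6, x(19) = 16, x(20) = 22.
The sequence repeats with period 18.
The value 22 first appears (with i ≥ 3) at x(4).

4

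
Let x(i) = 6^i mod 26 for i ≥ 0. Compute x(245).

Listing terms: x(0) = 1,  x(1) = 6,  x(2) = 10,  x(3) = 8,  x(4) = 22,  x(5) = 2,  x(6) = 12,  x(7) = 20,  x(8) = 16,  x(9) = 18,  x(10) = 4,  x(11) = 24,  x(12) = 14,  x(13) = 6.
Since x(13) = x(1) = 6, the sequence is eventually periodic: after a pre-period of length 1 it cycles with period 12.
For i ≥ 1, x(i) depends only on (i - 1) mod 12. (245 - 1) mod 12 = 4, so x(245) = x(5) = 2.

2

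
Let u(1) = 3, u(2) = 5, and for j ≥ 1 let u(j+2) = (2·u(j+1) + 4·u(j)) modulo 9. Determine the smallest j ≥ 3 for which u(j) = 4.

u(1) = 3; u(2) = 5; u(3) = 4; u(4) = 1; u(5) = 0; u(6) = 4; u(7) = 8; u(8) = 5; u(9) = 6; u(10) = 5; u(11) = 7; u(12) = 7; u(13) = 6; u(14) = 4; u(15) = 5; u(16) = 8; u(17) = 0; u(18) = 5; u(19) = 1; u(20) = 4; u(21) = 3; u(22) = 4; u(23) = 2; u(24) = 2; u(25) = 3; u(26) = 5.
The sequence repeats with period 24.
The value 4 first appears (with j ≥ 3) at u(3).

3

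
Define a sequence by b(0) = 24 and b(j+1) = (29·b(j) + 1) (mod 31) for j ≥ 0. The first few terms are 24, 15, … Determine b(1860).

b(0) = 24,  b(1) = 15,  b(2) = 2,  b(3) = 28,  b(4) = 7,  b(5) = 18,  b(6) = 27,  b(7) = 9,  b(8) = 14,  b(9) = 4,  b(10) = 24.
Since b(10) = b(0) = 24, the sequence is periodic with period 10.
(1860 - 0) mod 10 = 0, so b(1860) = b(0) = 24.

24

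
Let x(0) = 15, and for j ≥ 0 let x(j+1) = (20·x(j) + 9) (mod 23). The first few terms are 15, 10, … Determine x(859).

Listing terms: x(0) = 15, x(1) = 10, x(2) = 2, x(3) = 3, x(4) = 0, x(5) = 9, x(6) = 5, x(7) = 17, x(8) = 4, x(9) = 20, x(10) = 18, x(11) = 1, x(12) = 6, x(13) = 14, x(14) = 13, x(15) = 16, x(16) = 7, x(17) = 11, x(18) = 22, x(19) = 12, x(20) = 19, x(21) = 21, x(22) = 15.
The sequence repeats with period 22.
So x(859) = x(0 + ((859-0) mod 22)) = x(1) = 10.

10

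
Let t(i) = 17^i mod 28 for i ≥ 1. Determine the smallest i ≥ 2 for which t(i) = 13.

3

Listing terms: t(1) = 17,  t(2) = 9,  t(3) = 13,  t(4) = 25,  t(5) = 5,  t(6) = 1,  t(7) = 17.
The sequence repeats with period 6.
The value 13 first appears (with i ≥ 2) at t(3).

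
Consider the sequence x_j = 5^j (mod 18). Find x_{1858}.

13

Computing terms: x_1 = 5; x_2 = 7; x_3 = 17; x_4 = 13; x_5 = 11; x_6 = 1; x_7 = 5.
Since x_7 = x_1 = 5, the sequence is periodic with period 6.
So x_{1858} = x_{1 + ((1858-1) mod 6)} = x_4 = 13.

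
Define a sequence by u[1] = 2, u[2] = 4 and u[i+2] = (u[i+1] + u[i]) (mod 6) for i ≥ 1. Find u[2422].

Computing terms: u[1] = 2, u[2] = 4, u[3] = 0, u[4] = 4, u[5] = 4, u[6] = 2, u[7] = 0, u[8] = 2, u[9] = 2, u[10] = 4.
Since (u[9], u[10]) = (u[1], u[2]) = (2, 4) (two consecutive terms determine the rest), the sequence is periodic with period 8.
So u[2422] = u[1 + ((2422-1) mod 8)] = u[6] = 2.

2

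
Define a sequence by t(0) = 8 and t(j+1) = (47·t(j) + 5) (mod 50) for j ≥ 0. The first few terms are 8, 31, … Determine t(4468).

38

t(0) = 8, t(1) = 31, t(2) = 12, t(3) = 19, t(4) = 48, t(5) = 11, t(6) = 22, t(7) = 39, t(8) = 38, t(9) = 41, t(10) = 32, t(11) = 9, t(12) = 28, t(13) = 21, t(14) = 42, t(15) = 29, t(16) = 18, t(17) = 1, t(18) = 2, t(19) = 49, t(20) = 8.
Since t(20) = t(0) = 8, the sequence is periodic with period 20.
So t(4468) = t(0 + ((4468-0) mod 20)) = t(8) = 38.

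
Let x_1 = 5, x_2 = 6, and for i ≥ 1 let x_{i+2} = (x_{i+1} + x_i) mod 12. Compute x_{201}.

We have x_1 = 5, x_2 = 6, x_3 = 11, x_4 = 5, x_5 = 4, x_6 = 9, x_7 = 1, x_8 = 10, x_9 = 11, x_{10} = 9, x_{11} = 8, x_{12} = 5, x_{13} = 1, x_{14} = 6, x_{15} = 7, x_{16} = 1, x_{17} = 8, x_{18} = 9, x_{19} = 5, x_{20} = 2, x_{21} = 7, x_{22} = 9, x_{23} = 4, x_{24} = 1, x_{25} = 5, x_{26} = 6.
The sequence repeats with period 24.
So x_{201} = x_{1 + ((201-1) mod 24)} = x_9 = 11.

11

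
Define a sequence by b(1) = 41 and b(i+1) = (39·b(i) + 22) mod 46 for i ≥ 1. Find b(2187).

19

We have b(1) = 41,  b(2) = 11,  b(3) = 37,  b(4) = 39,  b(5) = 25,  b(6) = 31,  b(7) = 35,  b(8) = 7,  b(9) = 19,  b(10) = 27,  b(11) = 17,  b(12) = 41.
Since b(12) = b(1) = 41, the sequence is periodic with period 11.
(2187 - 1) mod 11 = 8, so b(2187) = b(9) = 19.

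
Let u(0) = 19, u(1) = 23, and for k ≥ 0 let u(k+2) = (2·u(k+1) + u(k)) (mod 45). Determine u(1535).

Listing terms: u(0) = 19, u(1) = 23, u(2) = 20, u(3) = 18, u(4) = 11, u(5) = 40, u(6) = 1, u(7) = 42, u(8) = 40, u(9) = 32, u(10) = 14, u(11) = 15, u(12) = 44, u(13) = 13, u(14) = 25, u(15) = 18, u(16) = 16, u(17) = 5, u(18) = 26, u(19) = 12, u(20) = 5, u(21) = 22, u(22) = 4, u(23) = 30, u(24) = 19, u(25) = 23.
Since (u(24), u(25)) = (u(0), u(1)) = (19, 23) (two consecutive terms determine the rest), the sequence is periodic with period 24.
So u(1535) = u(0 + ((1535-0) mod 24)) = u(23) = 30.

30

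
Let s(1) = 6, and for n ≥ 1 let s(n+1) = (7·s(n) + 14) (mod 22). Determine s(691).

s(1) = 6; s(2) = 12; s(3) = 10; s(4) = 18; s(5) = 8; s(6) = 4; s(7) = 20; s(8) = 0; s(9) = 14; s(10) = 2; s(11) = 6.
The sequence repeats with period 10.
(691 - 1) mod 10 = 0, so s(691) = s(1) = 6.

6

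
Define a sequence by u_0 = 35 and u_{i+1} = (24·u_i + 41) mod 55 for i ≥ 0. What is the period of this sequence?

Listing terms: u_0 = 35; u_1 = 1; u_2 = 10; u_3 = 6; u_4 = 20; u_5 = 26; u_6 = 5; u_7 = 51; u_8 = 0; u_9 = 41; u_{10} = 35.
The sequence repeats with period 10.

10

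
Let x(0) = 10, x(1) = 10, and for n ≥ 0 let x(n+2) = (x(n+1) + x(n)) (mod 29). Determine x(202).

x(0) = 10,  x(1) = 10,  x(2) = 20,  x(3) = 1,  x(4) = 21,  x(5) = 22,  x(6) = 14,  x(7) = 7,  x(8) = 21,  x(9) = 28,  x(10) = 20,  x(11) = 19,  x(12) = 10,  x(13) = 0,  x(14) = 10,  x(15) = 10.
The sequence repeats with period 14.
So x(202) = x(0 + ((202-0) mod 14)) = x(6) = 14.

14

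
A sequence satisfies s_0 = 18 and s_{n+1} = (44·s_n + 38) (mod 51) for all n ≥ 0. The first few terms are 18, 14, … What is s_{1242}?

27

s_0 = 18, s_1 = 14, s_2 = 42, s_3 = 50, s_4 = 45, s_5 = 29, s_6 = 39, s_7 = 20, s_8 = 0, s_9 = 38, s_{10} = 27, s_{11} = 2, s_{12} = 24, s_{13} = 23, s_{14} = 30, s_{15} = 32, s_{16} = 18.
The sequence repeats with period 16.
(1242 - 0) mod 16 = 10, so s_{1242} = s_{10} = 27.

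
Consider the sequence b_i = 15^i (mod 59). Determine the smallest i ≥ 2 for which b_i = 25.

23

Listing terms: b_1 = 15,  b_2 = 48,  b_3 = 12,  b_4 = 3,  b_5 = 45,  b_6 = 26,  b_7 = 36,  b_8 = 9,  b_9 = 17,  b_{10} = 19,  b_{11} = 49,  b_{12} = 27,  b_{13} = 51,  b_{14} = 57,  b_{15} = 29,  b_{16} = 22,  b_{17} = 35,  b_{18} = 53,  b_{19} = 28,  b_{20} = 7,  b_{21} = 46,  b_{22} = 41,  b_{23} = 25,  b_{24} = 21,  b_{25} = 20,  b_{26} = 5,  b_{27} = 16,  b_{28} = 4,  b_{29} = 1,  b_{30} = 15.
The sequence repeats with period 29.
The value 25 first appears (with i ≥ 2) at b_{23}.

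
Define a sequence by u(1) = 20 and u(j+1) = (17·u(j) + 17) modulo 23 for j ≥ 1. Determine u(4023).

19

u(1) = 20,  u(2) = 12,  u(3) = 14,  u(4) = 2,  u(5) = 5,  u(6) = 10,  u(7) = 3,  u(8) = 22,  u(9) = 0,  u(10) = 17,  u(11) = 7,  u(12) = 21,  u(13) = 6,  u(14) = 4,  u(15) = 16,  u(16) = 13,  u(17) = 8,  u(18) = 15,  u(19) = 19,  u(20) = 18,  u(21) = 1,  u(22) = 11,  u(23) = 20.
Since u(23) = u(1) = 20, the sequence is periodic with period 22.
(4023 - 1) mod 22 = 18, so u(4023) = u(19) = 19.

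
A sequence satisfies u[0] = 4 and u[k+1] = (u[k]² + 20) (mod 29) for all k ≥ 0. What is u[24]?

Listing terms: u[0] = 4,  u[1] = 7,  u[2] = 11,  u[3] = 25,  u[4] = 7.
Since u[4] = u[1] = 7, the sequence is eventually periodic: after a pre-period of length 1 it cycles with period 3.
For k ≥ 1, u[k] depends only on (k - 1) mod 3. (24 - 1) mod 3 = 2, so u[24] = u[3] = 25.

25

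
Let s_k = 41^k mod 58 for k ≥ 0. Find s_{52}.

1

s_0 = 1, s_1 = 41, s_2 = 57, s_3 = 17, s_4 = 1.
The sequence repeats with period 4.
So s_{52} = s_{0 + ((52-0) mod 4)} = s_0 = 1.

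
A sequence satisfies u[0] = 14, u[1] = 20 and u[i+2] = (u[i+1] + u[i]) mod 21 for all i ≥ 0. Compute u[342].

20

u[0] = 14,  u[1] = 20,  u[2] = 13,  u[3] = 12,  u[4] = 4,  u[5] = 16,  u[6] = 20,  u[7] = 15,  u[8] = 14,  u[9] = 8,  u[10] = 1,  u[11] = 9,  u[12] = 10,  u[13] = 19,  u[14] = 8,  u[15] = 6,  u[16] = 14,  u[17] = 20.
Since (u[16], u[17]) = (u[0], u[1]) = (14, 20) (two consecutive terms determine the rest), the sequence is periodic with period 16.
So u[342] = u[0 + ((342-0) mod 16)] = u[6] = 20.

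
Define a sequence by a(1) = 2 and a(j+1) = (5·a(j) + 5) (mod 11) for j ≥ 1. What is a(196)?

2

a(1) = 2, a(2) = 4, a(3) = 3, a(4) = 9, a(5) = 6, a(6) = 2.
The sequence repeats with period 5.
(196 - 1) mod 5 = 0, so a(196) = a(1) = 2.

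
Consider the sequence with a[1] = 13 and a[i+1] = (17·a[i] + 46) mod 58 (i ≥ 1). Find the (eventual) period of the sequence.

4

Computing terms: a[1] = 13,  a[2] = 35,  a[3] = 3,  a[4] = 39,  a[5] = 13.
Since a[5] = a[1] = 13, the sequence is periodic with period 4.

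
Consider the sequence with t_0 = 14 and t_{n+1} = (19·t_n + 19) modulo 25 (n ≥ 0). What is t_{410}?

t_0 = 14; t_1 = 10; t_2 = 9; t_3 = 15; t_4 = 4; t_5 = 20; t_6 = 24; t_7 = 0; t_8 = 19; t_9 = 5; t_{10} = 14.
The sequence repeats with period 10.
So t_{410} = t_{0 + ((410-0) mod 10)} = t_0 = 14.

14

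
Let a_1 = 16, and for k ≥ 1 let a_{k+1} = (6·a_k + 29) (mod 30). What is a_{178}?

29

a_1 = 16, a_2 = 5, a_3 = 29, a_4 = 23, a_5 = 17, a_6 = 11, a_7 = 5.
Since a_7 = a_2 = 5, the sequence is eventually periodic: after a pre-period of length 1 it cycles with period 5.
For k ≥ 2, a_k depends only on (k - 2) mod 5. (178 - 2) mod 5 = 1, so a_{178} = a_3 = 29.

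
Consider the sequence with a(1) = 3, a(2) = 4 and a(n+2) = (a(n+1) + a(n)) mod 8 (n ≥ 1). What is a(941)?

a(1) = 3,  a(2) = 4,  a(3) = 7,  a(4) = 3,  a(5) = 2,  a(6) = 5,  a(7) = 7,  a(8) = 4,  a(9) = 3,  a(10) = 7,  a(11) = 2,  a(12) = 1,  a(13) = 3,  a(14) = 4.
Since (a(13), a(14)) = (a(1), a(2)) = (3, 4) (two consecutive terms determine the rest), the sequence is periodic with period 12.
(941 - 1) mod 12 = 4, so a(941) = a(5) = 2.

2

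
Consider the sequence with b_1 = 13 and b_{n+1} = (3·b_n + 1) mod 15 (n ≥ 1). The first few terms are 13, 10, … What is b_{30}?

We have b_1 = 13,  b_2 = 10,  b_3 = 1,  b_4 = 4,  b_5 = 13.
The sequence repeats with period 4.
So b_{30} = b_{1 + ((30-1) mod 4)} = b_2 = 10.

10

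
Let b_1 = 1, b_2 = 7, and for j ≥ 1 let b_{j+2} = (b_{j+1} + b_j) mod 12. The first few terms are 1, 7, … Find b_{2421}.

8

Computing terms: b_1 = 1,  b_2 = 7,  b_3 = 8,  b_4 = 3,  b_5 = 11,  b_6 = 2,  b_7 = 1,  b_8 = 3,  b_9 = 4,  b_{10} = 7,  b_{11} = 11,  b_{12} = 6,  b_{13} = 5,  b_{14} = 11,  b_{15} = 4,  b_{16} = 3,  b_{17} = 7,  b_{18} = 10,  b_{19} = 5,  b_{20} = 3,  b_{21} = 8,  b_{22} = 11,  b_{23} = 7,  b_{24} = 6,  b_{25} = 1,  b_{26} = 7.
The sequence repeats with period 24.
So b_{2421} = b_{1 + ((2421-1) mod 24)} = b_{21} = 8.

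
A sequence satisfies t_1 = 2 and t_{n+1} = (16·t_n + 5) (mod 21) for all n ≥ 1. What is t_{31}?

t_1 = 2,  t_2 = 16,  t_3 = 9,  t_4 = 2.
The sequence repeats with period 3.
(31 - 1) mod 3 = 0, so t_{31} = t_1 = 2.

2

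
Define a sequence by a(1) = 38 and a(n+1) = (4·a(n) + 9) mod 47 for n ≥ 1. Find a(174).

32

Computing terms: a(1) = 38, a(2) = 20, a(3) = 42, a(4) = 36, a(5) = 12, a(6) = 10, a(7) = 2, a(8) = 17, a(9) = 30, a(10) = 35, a(11) = 8, a(12) = 41, a(13) = 32, a(14) = 43, a(15) = 40, a(16) = 28, a(17) = 27, a(18) = 23, a(19) = 7, a(20) = 37, a(21) = 16, a(22) = 26, a(23) = 19, a(24) = 38.
Since a(24) = a(1) = 38, the sequence is periodic with period 23.
So a(174) = a(1 + ((174-1) mod 23)) = a(13) = 32.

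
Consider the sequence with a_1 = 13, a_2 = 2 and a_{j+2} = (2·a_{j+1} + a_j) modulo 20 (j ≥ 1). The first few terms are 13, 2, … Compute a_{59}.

Listing terms: a_1 = 13; a_2 = 2; a_3 = 17; a_4 = 16; a_5 = 9; a_6 = 14; a_7 = 17; a_8 = 8; a_9 = 13; a_{10} = 14; a_{11} = 1; a_{12} = 16; a_{13} = 13; a_{14} = 2.
Since (a_{13}, a_{14}) = (a_1, a_2) = (13, 2) (two consecutive terms determine the rest), the sequence is periodic with period 12.
So a_{59} = a_{1 + ((59-1) mod 12)} = a_{11} = 1.

1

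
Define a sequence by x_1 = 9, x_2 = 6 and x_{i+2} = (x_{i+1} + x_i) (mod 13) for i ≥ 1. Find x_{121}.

x_1 = 9,  x_2 = 6,  x_3 = 2,  x_4 = 8,  x_5 = 10,  x_6 = 5,  x_7 = 2,  x_8 = 7,  x_9 = 9,  x_{10} = 3,  x_{11} = 12,  x_{12} = 2,  x_{13} = 1,  x_{14} = 3,  x_{15} = 4,  x_{16} = 7,  x_{17} = 11,  x_{18} = 5,  x_{19} = 3,  x_{20} = 8,  x_{21} = 11,  x_{22} = 6,  x_{23} = 4,  x_{24} = 10,  x_{25} = 1,  x_{26} = 11,  x_{27} = 12,  x_{28} = 10,  x_{29} = 9,  x_{30} = 6.
Since (x_{29}, x_{30}) = (x_1, x_2) = (9, 6) (two consecutive terms determine the rest), the sequence is periodic with period 28.
So x_{121} = x_{1 + ((121-1) mod 28)} = x_9 = 9.

9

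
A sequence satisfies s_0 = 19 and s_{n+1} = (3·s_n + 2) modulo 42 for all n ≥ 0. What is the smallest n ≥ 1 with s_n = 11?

2

We have s_0 = 19; s_1 = 17; s_2 = 11; s_3 = 35; s_4 = 23; s_5 = 29; s_6 = 5; s_7 = 17.
Since s_7 = s_1 = 17, the sequence is eventually periodic: after a pre-period of length 1 it cycles with period 6.
The value 11 first appears (with n ≥ 1) at s_2.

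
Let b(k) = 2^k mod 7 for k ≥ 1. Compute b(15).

b(1) = 2,  b(2) = 4,  b(3) = 1,  b(4) = 2.
The sequence repeats with period 3.
So b(15) = b(1 + ((15-1) mod 3)) = b(3) = 1.

1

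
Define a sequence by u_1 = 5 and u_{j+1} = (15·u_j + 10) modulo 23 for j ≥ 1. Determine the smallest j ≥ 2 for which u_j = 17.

18

We have u_1 = 5; u_2 = 16; u_3 = 20; u_4 = 11; u_5 = 14; u_6 = 13; u_7 = 21; u_8 = 3; u_9 = 9; u_{10} = 7; u_{11} = 0; u_{12} = 10; u_{13} = 22; u_{14} = 18; u_{15} = 4; u_{16} = 1; u_{17} = 2; u_{18} = 17; u_{19} = 12; u_{20} = 6; u_{21} = 8; u_{22} = 15; u_{23} = 5.
Since u_{23} = u_1 = 5, the sequence is periodic with period 22.
The value 17 first appears (with j ≥ 2) at u_{18}.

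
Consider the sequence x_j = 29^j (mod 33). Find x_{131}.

29

We have x_0 = 1; x_1 = 29; x_2 = 16; x_3 = 2; x_4 = 25; x_5 = 32; x_6 = 4; x_7 = 17; x_8 = 31; x_9 = 8; x_{10} = 1.
Since x_{10} = x_0 = 1, the sequence is periodic with period 10.
(131 - 0) mod 10 = 1, so x_{131} = x_1 = 29.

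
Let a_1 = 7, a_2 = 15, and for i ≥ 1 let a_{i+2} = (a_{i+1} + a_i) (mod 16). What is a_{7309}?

We have a_1 = 7,  a_2 = 15,  a_3 = 6,  a_4 = 5,  a_5 = 11,  a_6 = 0,  a_7 = 11,  a_8 = 11,  a_9 = 6,  a_{10} = 1,  a_{11} = 7,  a_{12} = 8,  a_{13} = 15,  a_{14} = 7,  a_{15} = 6,  a_{16} = 13,  a_{17} = 3,  a_{18} = 0,  a_{19} = 3,  a_{20} = 3,  a_{21} = 6,  a_{22} = 9,  a_{23} = 15,  a_{24} = 8,  a_{25} = 7,  a_{26} = 15.
Since (a_{25}, a_{26}) = (a_1, a_2) = (7, 15) (two consecutive terms determine the rest), the sequence is periodic with period 24.
(7309 - 1) mod 24 = 12, so a_{7309} = a_{13} = 15.

15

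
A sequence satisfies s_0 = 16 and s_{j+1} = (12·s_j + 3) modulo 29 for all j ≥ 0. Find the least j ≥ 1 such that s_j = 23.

Listing terms: s_0 = 16; s_1 = 21; s_2 = 23; s_3 = 18; s_4 = 16.
Since s_4 = s_0 = 16, the sequence is periodic with period 4.
The value 23 first appears (with j ≥ 1) at s_2.

2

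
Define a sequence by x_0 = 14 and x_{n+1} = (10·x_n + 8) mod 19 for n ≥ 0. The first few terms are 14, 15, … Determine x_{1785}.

We have x_0 = 14, x_1 = 15, x_2 = 6, x_3 = 11, x_4 = 4, x_5 = 10, x_6 = 13, x_7 = 5, x_8 = 1, x_9 = 18, x_{10} = 17, x_{11} = 7, x_{12} = 2, x_{13} = 9, x_{14} = 3, x_{15} = 0, x_{16} = 8, x_{17} = 12, x_{18} = 14.
Since x_{18} = x_0 = 14, the sequence is periodic with period 18.
(1785 - 0) mod 18 = 3, so x_{1785} = x_3 = 11.

11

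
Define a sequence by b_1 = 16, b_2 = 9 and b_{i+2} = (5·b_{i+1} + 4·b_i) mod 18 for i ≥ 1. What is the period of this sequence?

b_1 = 16,  b_2 = 9,  b_3 = 1,  b_4 = 5,  b_5 = 11,  b_6 = 3,  b_7 = 5,  b_8 = 1,  b_9 = 7,  b_{10} = 3,  b_{11} = 7,  b_{12} = 11,  b_{13} = 11,  b_{14} = 9,  b_{15} = 17,  b_{16} = 13,  b_{17} = 7,  b_{18} = 15,  b_{19} = 13,  b_{20} = 17,  b_{21} = 11,  b_{22} = 15,  b_{23} = 11,  b_{24} = 7,  b_{25} = 7,  b_{26} = 9,  b_{27} = 1.
Since (b_{26}, b_{27}) = (b_2, b_3) = (9, 1) (two consecutive terms determine the rest), the sequence is eventually periodic: after a pre-period of length 1 it cycles with period 24.

24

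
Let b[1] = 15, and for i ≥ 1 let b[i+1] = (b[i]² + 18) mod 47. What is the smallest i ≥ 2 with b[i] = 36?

Listing terms: b[1] = 15, b[2] = 8, b[3] = 35, b[4] = 21, b[5] = 36, b[6] = 45, b[7] = 22, b[8] = 32, b[9] = 8.
Since b[9] = b[2] = 8, the sequence is eventually periodic: after a pre-period of length 1 it cycles with period 7.
The value 36 first appears (with i ≥ 2) at b[5].

5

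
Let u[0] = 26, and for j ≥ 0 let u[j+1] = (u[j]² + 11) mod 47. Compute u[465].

14

Listing terms: u[0] = 26; u[1] = 29; u[2] = 6; u[3] = 0; u[4] = 11; u[5] = 38; u[6] = 45; u[7] = 15; u[8] = 1; u[9] = 12; u[10] = 14; u[11] = 19; u[12] = 43; u[13] = 27; u[14] = 35; u[15] = 14.
Since u[15] = u[10] = 14, the sequence is eventually periodic: after a pre-period of length 10 it cycles with period 5.
For j ≥ 10, u[j] depends only on (j - 10) mod 5. (465 - 10) mod 5 = 0, so u[465] = u[10] = 14.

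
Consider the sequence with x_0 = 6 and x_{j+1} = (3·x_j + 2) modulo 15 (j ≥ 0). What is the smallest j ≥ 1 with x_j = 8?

We have x_0 = 6; x_1 = 5; x_2 = 2; x_3 = 8; x_4 = 11; x_5 = 5.
Since x_5 = x_1 = 5, the sequence is eventually periodic: after a pre-period of length 1 it cycles with period 4.
The value 8 first appears (with j ≥ 1) at x_3.

3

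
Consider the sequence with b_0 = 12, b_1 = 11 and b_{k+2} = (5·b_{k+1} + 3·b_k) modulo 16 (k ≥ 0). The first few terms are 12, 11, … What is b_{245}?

b_0 = 12; b_1 = 11; b_2 = 11; b_3 = 8; b_4 = 9; b_5 = 5; b_6 = 4; b_7 = 3; b_8 = 11; b_9 = 0; b_{10} = 1; b_{11} = 5; b_{12} = 12; b_{13} = 11.
Since (b_{12}, b_{13}) = (b_0, b_1) = (12, 11) (two consecutive terms determine the rest), the sequence is periodic with period 12.
So b_{245} = b_{0 + ((245-0) mod 12)} = b_5 = 5.

5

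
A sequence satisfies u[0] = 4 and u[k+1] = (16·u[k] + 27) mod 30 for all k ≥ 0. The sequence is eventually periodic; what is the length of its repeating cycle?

5

u[0] = 4; u[1] = 1; u[2] = 13; u[3] = 25; u[4] = 7; u[5] = 19; u[6] = 1.
Since u[6] = u[1] = 1, the sequence is eventually periodic: after a pre-period of length 1 it cycles with period 5.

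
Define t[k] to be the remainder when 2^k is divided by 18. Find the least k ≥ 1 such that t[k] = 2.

1

We have t[0] = 1, t[1] = 2, t[2] = 4, t[3] = 8, t[4] = 16, t[5] = 14, t[6] = 10, t[7] = 2.
Since t[7] = t[1] = 2, the sequence is eventually periodic: after a pre-period of length 1 it cycles with period 6.
The value 2 first appears (with k ≥ 1) at t[1].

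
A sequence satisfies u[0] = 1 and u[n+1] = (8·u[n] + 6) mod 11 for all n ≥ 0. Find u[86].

Computing terms: u[0] = 1,  u[1] = 3,  u[2] = 8,  u[3] = 4,  u[4] = 5,  u[5] = 2,  u[6] = 0,  u[7] = 6,  u[8] = 10,  u[9] = 9,  u[10] = 1.
The sequence repeats with period 10.
(86 - 0) mod 10 = 6, so u[86] = u[6] = 0.

0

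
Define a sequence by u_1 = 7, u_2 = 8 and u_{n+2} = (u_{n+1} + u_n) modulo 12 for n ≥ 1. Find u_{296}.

4

u_1 = 7; u_2 = 8; u_3 = 3; u_4 = 11; u_5 = 2; u_6 = 1; u_7 = 3; u_8 = 4; u_9 = 7; u_{10} = 11; u_{11} = 6; u_{12} = 5; u_{13} = 11; u_{14} = 4; u_{15} = 3; u_{16} = 7; u_{17} = 10; u_{18} = 5; u_{19} = 3; u_{20} = 8; u_{21} = 11; u_{22} = 7; u_{23} = 6; u_{24} = 1; u_{25} = 7; u_{26} = 8.
Since (u_{25}, u_{26}) = (u_1, u_2) = (7, 8) (two consecutive terms determine the rest), the sequence is periodic with period 24.
So u_{296} = u_{1 + ((296-1) mod 24)} = u_8 = 4.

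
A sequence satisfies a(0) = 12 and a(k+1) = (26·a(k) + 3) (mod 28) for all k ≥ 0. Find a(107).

13

We have a(0) = 12,  a(1) = 7,  a(2) = 17,  a(3) = 25,  a(4) = 9,  a(5) = 13,  a(6) = 5,  a(7) = 21,  a(8) = 17.
Since a(8) = a(2) = 17, the sequence is eventually periodic: after a pre-period of length 2 it cycles with period 6.
For k ≥ 2, a(k) depends only on (k - 2) mod 6. (107 - 2) mod 6 = 3, so a(107) = a(5) = 13.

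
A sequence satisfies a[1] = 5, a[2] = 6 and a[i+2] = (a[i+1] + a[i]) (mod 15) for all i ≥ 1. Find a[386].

0

Listing terms: a[1] = 5, a[2] = 6, a[3] = 11, a[4] = 2, a[5] = 13, a[6] = 0, a[7] = 13, a[8] = 13, a[9] = 11, a[10] = 9, a[11] = 5, a[12] = 14, a[13] = 4, a[14] = 3, a[15] = 7, a[16] = 10, a[17] = 2, a[18] = 12, a[19] = 14, a[20] = 11, a[21] = 10, a[22] = 6, a[23] = 1, a[24] = 7, a[25] = 8, a[26] = 0, a[27] = 8, a[28] = 8, a[29] = 1, a[30] = 9, a[31] = 10, a[32] = 4, a[33] = 14, a[34] = 3, a[35] = 2, a[36] = 5, a[37] = 7, a[38] = 12, a[39] = 4, a[40] = 1, a[41] = 5, a[42] = 6.
Since (a[41], a[42]) = (a[1], a[2]) = (5, 6) (two consecutive terms determine the rest), the sequence is periodic with period 40.
(386 - 1) mod 40 = 25, so a[386] = a[26] = 0.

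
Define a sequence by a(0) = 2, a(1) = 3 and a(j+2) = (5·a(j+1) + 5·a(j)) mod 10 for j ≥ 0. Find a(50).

5

a(0) = 2, a(1) = 3, a(2) = 5, a(3) = 0, a(4) = 5, a(5) = 5, a(6) = 0.
Since (a(5), a(6)) = (a(2), a(3)) = (5, 0) (two consecutive terms determine the rest), the sequence is eventually periodic: after a pre-period of length 2 it cycles with period 3.
For j ≥ 2, a(j) depends only on (j - 2) mod 3. (50 - 2) mod 3 = 0, so a(50) = a(2) = 5.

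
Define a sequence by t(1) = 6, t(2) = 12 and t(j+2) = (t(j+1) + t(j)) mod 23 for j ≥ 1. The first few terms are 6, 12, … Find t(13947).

Listing terms: t(1) = 6,  t(2) = 12,  t(3) = 18,  t(4) = 7,  t(5) = 2,  t(6) = 9,  t(7) = 11,  t(8) = 20,  t(9) = 8,  t(10) = 5,  t(11) = 13,  t(12) = 18,  t(13) = 8,  t(14) = 3,  t(15) = 11,  t(16) = 14,  t(17) = 2,  t(18) = 16,  t(19) = 18,  t(20) = 11,  t(21) = 6,  t(22) = 17,  t(23) = 0,  t(24) = 17,  t(25) = 17,  t(26) = 11,  t(27) = 5,  t(28) = 16,  t(29) = 21,  t(30) = 14,  t(31) = 12,  t(32) = 3,  t(33) = 15,  t(34) = 18,  t(35) = 10,  t(36) = 5,  t(37) = 15,  t(38) = 20,  t(39) = 12,  t(40) = 9,  t(41) = 21,  t(42) = 7,  t(43) = 5,  t(44) = 12,  t(45) = 17,  t(46) = 6,  t(47) = 0,  t(48) = 6,  t(49) = 6,  t(50) = 12.
Since (t(49), t(50)) = (t(1), t(2)) = (6, 12) (two consecutive terms determine the rest), the sequence is periodic with period 48.
So t(13947) = t(1 + ((13947-1) mod 48)) = t(27) = 5.

5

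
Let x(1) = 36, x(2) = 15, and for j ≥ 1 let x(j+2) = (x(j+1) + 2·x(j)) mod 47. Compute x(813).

We have x(1) = 36, x(2) = 15, x(3) = 40, x(4) = 23, x(5) = 9, x(6) = 8, x(7) = 26, x(8) = 42, x(9) = 0, x(10) = 37, x(11) = 37, x(12) = 17, x(13) = 44, x(14) = 31, x(15) = 25, x(16) = 40, x(17) = 43, x(18) = 29, x(19) = 21, x(20) = 32, x(21) = 27, x(22) = 44, x(23) = 4, x(24) = 45, x(25) = 6, x(26) = 2, x(27) = 14, x(28) = 18, x(29) = 46, x(30) = 35, x(31) = 33, x(32) = 9, x(33) = 28, x(34) = 46, x(35) = 8, x(36) = 6, x(37) = 22, x(38) = 34, x(39) = 31, x(40) = 5, x(41) = 20, x(42) = 30, x(43) = 23, x(44) = 36, x(45) = 35, x(46) = 13, x(47) = 36, x(48) = 15.
Since (x(47), x(48)) = (x(1), x(2)) = (36, 15) (two consecutive terms determine the rest), the sequence is periodic with period 46.
(813 - 1) mod 46 = 30, so x(813) = x(31) = 33.

33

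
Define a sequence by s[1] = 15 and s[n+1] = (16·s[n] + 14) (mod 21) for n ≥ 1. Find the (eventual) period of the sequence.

We have s[1] = 15,  s[2] = 2,  s[3] = 4,  s[4] = 15.
The sequence repeats with period 3.

3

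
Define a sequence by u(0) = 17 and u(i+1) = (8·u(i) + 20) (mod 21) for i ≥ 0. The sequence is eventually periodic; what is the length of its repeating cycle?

We have u(0) = 17,  u(1) = 9,  u(2) = 8,  u(3) = 0,  u(4) = 20,  u(5) = 12,  u(6) = 11,  u(7) = 3,  u(8) = 2,  u(9) = 15,  u(10) = 14,  u(11) = 6,  u(12) = 5,  u(13) = 18,  u(14) = 17.
The sequence repeats with period 14.

14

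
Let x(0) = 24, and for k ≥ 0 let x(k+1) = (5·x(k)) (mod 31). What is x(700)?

x(0) = 24,  x(1) = 27,  x(2) = 11,  x(3) = 24.
The sequence repeats with period 3.
So x(700) = x(0 + ((700-0) mod 3)) = x(1) = 27.

27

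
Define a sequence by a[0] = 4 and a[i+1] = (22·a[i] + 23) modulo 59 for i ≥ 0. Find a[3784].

31

Listing terms: a[0] = 4,  a[1] = 52,  a[2] = 46,  a[3] = 32,  a[4] = 19,  a[5] = 28,  a[6] = 49,  a[7] = 39,  a[8] = 55,  a[9] = 53,  a[10] = 9,  a[11] = 44,  a[12] = 47,  a[13] = 54,  a[14] = 31,  a[15] = 56,  a[16] = 16,  a[17] = 21,  a[18] = 13,  a[19] = 14,  a[20] = 36,  a[21] = 48,  a[22] = 17,  a[23] = 43,  a[24] = 25,  a[25] = 42,  a[26] = 3,  a[27] = 30,  a[28] = 34,  a[29] = 4.
The sequence repeats with period 29.
(3784 - 0) mod 29 = 14, so a[3784] = a[14] = 31.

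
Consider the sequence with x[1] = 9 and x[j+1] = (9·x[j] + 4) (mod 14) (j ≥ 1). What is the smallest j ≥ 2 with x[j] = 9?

4

Computing terms: x[1] = 9; x[2] = 1; x[3] = 13; x[4] = 9.
Since x[4] = x[1] = 9, the sequence is periodic with period 3.
The value 9 next appears (with j ≥ 2) at x[4].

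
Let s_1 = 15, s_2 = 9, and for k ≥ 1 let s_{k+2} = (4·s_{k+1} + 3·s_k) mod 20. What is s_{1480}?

Computing terms: s_1 = 15, s_2 = 9, s_3 = 1, s_4 = 11, s_5 = 7, s_6 = 1, s_7 = 5, s_8 = 3, s_9 = 7, s_{10} = 17, s_{11} = 9, s_{12} = 7, s_{13} = 15, s_{14} = 1, s_{15} = 9, s_{16} = 19, s_{17} = 3, s_{18} = 9, s_{19} = 5, s_{20} = 7, s_{21} = 3, s_{22} = 13, s_{23} = 1, s_{24} = 3, s_{25} = 15, s_{26} = 9.
The sequence repeats with period 24.
So s_{1480} = s_{1 + ((1480-1) mod 24)} = s_{16} = 19.

19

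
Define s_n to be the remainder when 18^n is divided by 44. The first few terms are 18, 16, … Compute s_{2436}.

We have s_1 = 18,  s_2 = 16,  s_3 = 24,  s_4 = 36,  s_5 = 32,  s_6 = 4,  s_7 = 28,  s_8 = 20,  s_9 = 8,  s_{10} = 12,  s_{11} = 40,  s_{12} = 16.
Since s_{12} = s_2 = 16, the sequence is eventually periodic: after a pre-period of length 1 it cycles with period 10.
For n ≥ 2, s_n depends only on (n - 2) mod 10. (2436 - 2) mod 10 = 4, so s_{2436} = s_6 = 4.

4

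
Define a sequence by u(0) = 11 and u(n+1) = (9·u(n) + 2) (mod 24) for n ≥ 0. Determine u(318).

23

We have u(0) = 11, u(1) = 5, u(2) = 23, u(3) = 17, u(4) = 11.
The sequence repeats with period 4.
(318 - 0) mod 4 = 2, so u(318) = u(2) = 23.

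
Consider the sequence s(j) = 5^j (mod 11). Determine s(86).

Listing terms: s(0) = 1,  s(1) = 5,  s(2) = 3,  s(3) = 4,  s(4) = 9,  s(5) = 1.
The sequence repeats with period 5.
(86 - 0) mod 5 = 1, so s(86) = s(1) = 5.

5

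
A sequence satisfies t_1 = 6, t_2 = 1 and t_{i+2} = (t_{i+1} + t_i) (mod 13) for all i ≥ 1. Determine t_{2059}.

We have t_1 = 6; t_2 = 1; t_3 = 7; t_4 = 8; t_5 = 2; t_6 = 10; t_7 = 12; t_8 = 9; t_9 = 8; t_{10} = 4; t_{11} = 12; t_{12} = 3; t_{13} = 2; t_{14} = 5; t_{15} = 7; t_{16} = 12; t_{17} = 6; t_{18} = 5; t_{19} = 11; t_{20} = 3; t_{21} = 1; t_{22} = 4; t_{23} = 5; t_{24} = 9; t_{25} = 1; t_{26} = 10; t_{27} = 11; t_{28} = 8; t_{29} = 6; t_{30} = 1.
Since (t_{29}, t_{30}) = (t_1, t_2) = (6, 1) (two consecutive terms determine the rest), the sequence is periodic with period 28.
So t_{2059} = t_{1 + ((2059-1) mod 28)} = t_{15} = 7.

7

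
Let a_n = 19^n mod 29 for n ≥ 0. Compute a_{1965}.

21

a_0 = 1, a_1 = 19, a_2 = 13, a_3 = 15, a_4 = 24, a_5 = 21, a_6 = 22, a_7 = 12, a_8 = 25, a_9 = 11, a_{10} = 6, a_{11} = 27, a_{12} = 20, a_{13} = 3, a_{14} = 28, a_{15} = 10, a_{16} = 16, a_{17} = 14, a_{18} = 5, a_{19} = 8, a_{20} = 7, a_{21} = 17, a_{22} = 4, a_{23} = 18, a_{24} = 23, a_{25} = 2, a_{26} = 9, a_{27} = 26, a_{28} = 1.
Since a_{28} = a_0 = 1, the sequence is periodic with period 28.
So a_{1965} = a_{0 + ((1965-0) mod 28)} = a_5 = 21.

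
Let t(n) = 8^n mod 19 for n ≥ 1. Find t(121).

8

Listing terms: t(1) = 8,  t(2) = 7,  t(3) = 18,  t(4) = 11,  t(5) = 12,  t(6) = 1,  t(7) = 8.
The sequence repeats with period 6.
So t(121) = t(1 + ((121-1) mod 6)) = t(1) = 8.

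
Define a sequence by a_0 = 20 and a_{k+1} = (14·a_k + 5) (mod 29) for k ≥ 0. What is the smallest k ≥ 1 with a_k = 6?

14

We have a_0 = 20,  a_1 = 24,  a_2 = 22,  a_3 = 23,  a_4 = 8,  a_5 = 1,  a_6 = 19,  a_7 = 10,  a_8 = 0,  a_9 = 5,  a_{10} = 17,  a_{11} = 11,  a_{12} = 14,  a_{13} = 27,  a_{14} = 6,  a_{15} = 2,  a_{16} = 4,  a_{17} = 3,  a_{18} = 18,  a_{19} = 25,  a_{20} = 7,  a_{21} = 16,  a_{22} = 26,  a_{23} = 21,  a_{24} = 9,  a_{25} = 15,  a_{26} = 12,  a_{27} = 28,  a_{28} = 20.
The sequence repeats with period 28.
The value 6 first appears (with k ≥ 1) at a_{14}.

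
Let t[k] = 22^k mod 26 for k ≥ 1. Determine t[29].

Listing terms: t[1] = 22; t[2] = 16; t[3] = 14; t[4] = 22.
Since t[4] = t[1] = 22, the sequence is periodic with period 3.
(29 - 1) mod 3 = 1, so t[29] = t[2] = 16.

16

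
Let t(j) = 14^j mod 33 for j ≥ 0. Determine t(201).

14

Computing terms: t(0) = 1,  t(1) = 14,  t(2) = 31,  t(3) = 5,  t(4) = 4,  t(5) = 23,  t(6) = 25,  t(7) = 20,  t(8) = 16,  t(9) = 26,  t(10) = 1.
Since t(10) = t(0) = 1, the sequence is periodic with period 10.
So t(201) = t(0 + ((201-0) mod 10)) = t(1) = 14.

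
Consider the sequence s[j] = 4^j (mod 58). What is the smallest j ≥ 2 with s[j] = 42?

s[1] = 4, s[2] = 16, s[3] = 6, s[4] = 24, s[5] = 38, s[6] = 36, s[7] = 28, s[8] = 54, s[9] = 42, s[10] = 52, s[11] = 34, s[12] = 20, s[13] = 22, s[14] = 30, s[15] = 4.
Since s[15] = s[1] = 4, the sequence is periodic with period 14.
The value 42 first appears (with j ≥ 2) at s[9].

9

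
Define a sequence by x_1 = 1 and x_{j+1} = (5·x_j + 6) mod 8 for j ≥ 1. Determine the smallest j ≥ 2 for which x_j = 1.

x_1 = 1; x_2 = 3; x_3 = 5; x_4 = 7; x_5 = 1.
The sequence repeats with period 4.
The value 1 next appears (with j ≥ 2) at x_5.

5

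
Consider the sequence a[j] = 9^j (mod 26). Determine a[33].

1

Listing terms: a[1] = 9; a[2] = 3; a[3] = 1; a[4] = 9.
The sequence repeats with period 3.
(33 - 1) mod 3 = 2, so a[33] = a[3] = 1.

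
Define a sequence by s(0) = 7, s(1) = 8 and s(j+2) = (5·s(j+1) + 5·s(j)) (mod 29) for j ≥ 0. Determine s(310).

Computing terms: s(0) = 7, s(1) = 8, s(2) = 17, s(3) = 9, s(4) = 14, s(5) = 28, s(6) = 7, s(7) = 1, s(8) = 11, s(9) = 2, s(10) = 7, s(11) = 16, s(12) = 28, s(13) = 17, s(14) = 22, s(15) = 21, s(16) = 12, s(17) = 20, s(18) = 15, s(19) = 1, s(20) = 22, s(21) = 28, s(22) = 18, s(23) = 27, s(24) = 22, s(25) = 13, s(26) = 1, s(27) = 12, s(28) = 7, s(29) = 8.
The sequence repeats with period 28.
(310 - 0) mod 28 = 2, so s(310) = s(2) = 17.

17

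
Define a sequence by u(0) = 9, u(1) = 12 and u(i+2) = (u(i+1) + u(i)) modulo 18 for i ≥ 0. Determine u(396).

We have u(0) = 9, u(1) = 12, u(2) = 3, u(3) = 15, u(4) = 0, u(5) = 15, u(6) = 15, u(7) = 12, u(8) = 9, u(9) = 3, u(10) = 12, u(11) = 15, u(12) = 9, u(13) = 6, u(14) = 15, u(15) = 3, u(16) = 0, u(17) = 3, u(18) = 3, u(19) = 6, u(20) = 9, u(21) = 15, u(22) = 6, u(23) = 3, u(24) = 9, u(25) = 12.
The sequence repeats with period 24.
(396 - 0) mod 24 = 12, so u(396) = u(12) = 9.

9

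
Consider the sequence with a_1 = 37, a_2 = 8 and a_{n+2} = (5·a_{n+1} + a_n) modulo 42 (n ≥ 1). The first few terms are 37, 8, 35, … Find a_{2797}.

23

Listing terms: a_1 = 37; a_2 = 8; a_3 = 35; a_4 = 15; a_5 = 26; a_6 = 19; a_7 = 37; a_8 = 36; a_9 = 7; a_{10} = 29; a_{11} = 26; a_{12} = 33; a_{13} = 23; a_{14} = 22; a_{15} = 7; a_{16} = 15; a_{17} = 40; a_{18} = 5; a_{19} = 23; a_{20} = 36; a_{21} = 35; a_{22} = 1; a_{23} = 40; a_{24} = 33; a_{25} = 37; a_{26} = 8.
The sequence repeats with period 24.
So a_{2797} = a_{1 + ((2797-1) mod 24)} = a_{13} = 23.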